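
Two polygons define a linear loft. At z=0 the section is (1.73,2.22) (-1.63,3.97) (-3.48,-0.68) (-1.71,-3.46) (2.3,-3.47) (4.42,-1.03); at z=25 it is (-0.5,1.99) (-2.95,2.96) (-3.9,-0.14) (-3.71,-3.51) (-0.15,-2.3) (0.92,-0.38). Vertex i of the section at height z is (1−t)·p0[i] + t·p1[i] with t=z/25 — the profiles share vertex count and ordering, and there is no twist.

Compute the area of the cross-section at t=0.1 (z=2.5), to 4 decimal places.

Cross-section at t=0.1: each vertex is (1-t)·p0[i] + t·p1[i].
  v1: (1-0.1)·(1.73,2.22) + 0.1·(-0.5,1.99) = (1.5070,2.1970)
  v2: (1-0.1)·(-1.63,3.97) + 0.1·(-2.95,2.96) = (-1.7620,3.8690)
  v3: (1-0.1)·(-3.48,-0.68) + 0.1·(-3.9,-0.14) = (-3.5220,-0.6260)
  v4: (1-0.1)·(-1.71,-3.46) + 0.1·(-3.71,-3.51) = (-1.9100,-3.4650)
  v5: (1-0.1)·(2.3,-3.47) + 0.1·(-0.15,-2.3) = (2.0550,-3.3530)
  v6: (1-0.1)·(4.42,-1.03) + 0.1·(0.92,-0.38) = (4.0700,-0.9650)
Shoelace sum Σ(x_i·y_{i+1} − x_{i+1}·y_i):
  i=1: 1.5070·3.8690 − -1.7620·2.1970 = +9.7017 (running +9.7017)
  i=2: -1.7620·-0.6260 − -3.5220·3.8690 = +14.7296 (running +24.4313)
  i=3: -3.5220·-3.4650 − -1.9100·-0.6260 = +11.0081 (running +35.4394)
  i=4: -1.9100·-3.3530 − 2.0550·-3.4650 = +13.5248 (running +48.9642)
  i=5: 2.0550·-0.9650 − 4.0700·-3.3530 = +11.6636 (running +60.6278)
  i=6: 4.0700·2.1970 − 1.5070·-0.9650 = +10.3960 (running +71.0239)
Area = |Σ|/2 = |71.0239|/2 = 35.5119

Area at t=0.1: 35.5119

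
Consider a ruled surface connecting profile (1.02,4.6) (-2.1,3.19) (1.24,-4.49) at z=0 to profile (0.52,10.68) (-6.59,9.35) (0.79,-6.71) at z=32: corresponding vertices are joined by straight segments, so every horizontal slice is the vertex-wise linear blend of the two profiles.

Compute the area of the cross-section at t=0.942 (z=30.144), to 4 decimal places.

Area at t=0.942: 58.3318

Cross-section at t=0.942: each vertex is (1-t)·p0[i] + t·p1[i].
  v1: (1-0.942)·(1.02,4.6) + 0.942·(0.52,10.68) = (0.5490,10.3274)
  v2: (1-0.942)·(-2.1,3.19) + 0.942·(-6.59,9.35) = (-6.3296,8.9927)
  v3: (1-0.942)·(1.24,-4.49) + 0.942·(0.79,-6.71) = (0.8161,-6.5812)
Shoelace sum Σ(x_i·y_{i+1} − x_{i+1}·y_i):
  i=1: 0.5490·8.9927 − -6.3296·10.3274 = +70.3049 (running +70.3049)
  i=2: -6.3296·-6.5812 − 0.8161·8.9927 = +34.3175 (running +104.6224)
  i=3: 0.8161·10.3274 − 0.5490·-6.5812 = +12.0413 (running +116.6636)
Area = |Σ|/2 = |116.6636|/2 = 58.3318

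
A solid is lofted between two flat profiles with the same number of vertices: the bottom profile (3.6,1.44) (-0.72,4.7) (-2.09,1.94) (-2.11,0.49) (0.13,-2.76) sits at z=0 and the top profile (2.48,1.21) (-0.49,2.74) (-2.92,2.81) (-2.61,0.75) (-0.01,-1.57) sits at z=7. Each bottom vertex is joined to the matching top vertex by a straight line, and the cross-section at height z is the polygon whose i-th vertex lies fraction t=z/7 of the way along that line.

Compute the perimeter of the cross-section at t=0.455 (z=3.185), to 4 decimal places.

Perimeter at t=0.455: 16.9308

Cross-section at t=0.455: each vertex is (1-t)·p0[i] + t·p1[i].
  v1: (1-0.455)·(3.6,1.44) + 0.455·(2.48,1.21) = (3.0904,1.3353)
  v2: (1-0.455)·(-0.72,4.7) + 0.455·(-0.49,2.74) = (-0.6153,3.8082)
  v3: (1-0.455)·(-2.09,1.94) + 0.455·(-2.92,2.81) = (-2.4676,2.3358)
  v4: (1-0.455)·(-2.11,0.49) + 0.455·(-2.61,0.75) = (-2.3375,0.6083)
  v5: (1-0.455)·(0.13,-2.76) + 0.455·(-0.01,-1.57) = (0.0663,-2.2185)
Perimeter = Σ |v_{i+1} − v_i|:
  edge 1→2: √(-3.7057² + 2.4729²) = 4.4551 (running 4.4551)
  edge 2→3: √(-1.8523² + -1.4724²) = 2.3662 (running 6.8212)
  edge 3→4: √(0.1302² + -1.7275²) = 1.7324 (running 8.5537)
  edge 4→5: √(2.4038² + -2.8268²) = 3.7107 (running 12.2644)
  edge 5→1: √(3.0241² + 3.5539²) = 4.6664 (running 16.9308)
Perimeter = 16.9308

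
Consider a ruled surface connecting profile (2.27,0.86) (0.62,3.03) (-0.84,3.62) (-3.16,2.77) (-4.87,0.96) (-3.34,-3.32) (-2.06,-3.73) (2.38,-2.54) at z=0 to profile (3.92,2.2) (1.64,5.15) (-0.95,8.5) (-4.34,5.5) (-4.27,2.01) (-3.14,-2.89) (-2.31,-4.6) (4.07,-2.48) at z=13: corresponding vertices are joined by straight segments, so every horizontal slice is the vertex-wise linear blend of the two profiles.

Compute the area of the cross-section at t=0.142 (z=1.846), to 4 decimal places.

Area at t=0.142: 43.2231

Cross-section at t=0.142: each vertex is (1-t)·p0[i] + t·p1[i].
  v1: (1-0.142)·(2.27,0.86) + 0.142·(3.92,2.2) = (2.5043,1.0503)
  v2: (1-0.142)·(0.62,3.03) + 0.142·(1.64,5.15) = (0.7648,3.3310)
  v3: (1-0.142)·(-0.84,3.62) + 0.142·(-0.95,8.5) = (-0.8556,4.3130)
  v4: (1-0.142)·(-3.16,2.77) + 0.142·(-4.34,5.5) = (-3.3276,3.1577)
  v5: (1-0.142)·(-4.87,0.96) + 0.142·(-4.27,2.01) = (-4.7848,1.1091)
  v6: (1-0.142)·(-3.34,-3.32) + 0.142·(-3.14,-2.89) = (-3.3116,-3.2589)
  v7: (1-0.142)·(-2.06,-3.73) + 0.142·(-2.31,-4.6) = (-2.0955,-3.8535)
  v8: (1-0.142)·(2.38,-2.54) + 0.142·(4.07,-2.48) = (2.6200,-2.5315)
Shoelace sum Σ(x_i·y_{i+1} − x_{i+1}·y_i):
  i=1: 2.5043·3.3310 − 0.7648·1.0503 = +7.5386 (running +7.5386)
  i=2: 0.7648·4.3130 − -0.8556·3.3310 = +6.1488 (running +13.6875)
  i=3: -0.8556·3.1577 − -3.3276·4.3130 = +11.6499 (running +25.3373)
  i=4: -3.3276·1.1091 − -4.7848·3.1577 = +11.4182 (running +36.7555)
  i=5: -4.7848·-3.2589 − -3.3116·1.1091 = +19.2663 (running +56.0218)
  i=6: -3.3116·-3.8535 − -2.0955·-3.2589 = +5.9323 (running +61.9541)
  i=7: -2.0955·-2.5315 − 2.6200·-3.8535 = +15.4009 (running +77.3550)
  i=8: 2.6200·1.0503 − 2.5043·-2.5315 = +9.0913 (running +86.4463)
Area = |Σ|/2 = |86.4463|/2 = 43.2231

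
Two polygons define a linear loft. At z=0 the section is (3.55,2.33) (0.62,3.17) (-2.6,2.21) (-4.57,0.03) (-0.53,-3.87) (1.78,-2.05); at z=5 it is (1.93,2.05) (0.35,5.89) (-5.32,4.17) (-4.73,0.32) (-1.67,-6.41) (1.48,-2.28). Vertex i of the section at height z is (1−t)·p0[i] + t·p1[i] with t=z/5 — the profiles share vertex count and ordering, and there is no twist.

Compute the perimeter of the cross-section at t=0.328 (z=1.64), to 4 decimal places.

Perimeter at t=0.328: 24.5474

Cross-section at t=0.328: each vertex is (1-t)·p0[i] + t·p1[i].
  v1: (1-0.328)·(3.55,2.33) + 0.328·(1.93,2.05) = (3.0186,2.2382)
  v2: (1-0.328)·(0.62,3.17) + 0.328·(0.35,5.89) = (0.5314,4.0622)
  v3: (1-0.328)·(-2.6,2.21) + 0.328·(-5.32,4.17) = (-3.4922,2.8529)
  v4: (1-0.328)·(-4.57,0.03) + 0.328·(-4.73,0.32) = (-4.6225,0.1251)
  v5: (1-0.328)·(-0.53,-3.87) + 0.328·(-1.67,-6.41) = (-0.9039,-4.7031)
  v6: (1-0.328)·(1.78,-2.05) + 0.328·(1.48,-2.28) = (1.6816,-2.1254)
Perimeter = Σ |v_{i+1} − v_i|:
  edge 1→2: √(-2.4872² + 1.8240²) = 3.0843 (running 3.0843)
  edge 2→3: √(-4.0236² + -1.2093²) = 4.2014 (running 7.2857)
  edge 3→4: √(-1.1303² + -2.7278²) = 2.9527 (running 10.2384)
  edge 4→5: √(3.7186² + -4.8282²) = 6.0942 (running 16.3326)
  edge 5→6: √(2.5855² + 2.5777²) = 3.6509 (running 19.9836)
  edge 6→1: √(1.3370² + 4.3636²) = 4.5638 (running 24.5474)
Perimeter = 24.5474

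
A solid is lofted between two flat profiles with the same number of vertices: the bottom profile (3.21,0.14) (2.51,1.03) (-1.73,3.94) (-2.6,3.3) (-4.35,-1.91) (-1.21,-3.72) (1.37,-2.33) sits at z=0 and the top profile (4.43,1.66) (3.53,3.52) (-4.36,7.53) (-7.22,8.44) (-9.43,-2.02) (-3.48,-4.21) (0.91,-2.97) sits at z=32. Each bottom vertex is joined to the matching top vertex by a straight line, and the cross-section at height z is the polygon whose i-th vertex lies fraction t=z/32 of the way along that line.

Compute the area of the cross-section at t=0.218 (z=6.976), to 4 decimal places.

Area at t=0.218: 47.2495

Cross-section at t=0.218: each vertex is (1-t)·p0[i] + t·p1[i].
  v1: (1-0.218)·(3.21,0.14) + 0.218·(4.43,1.66) = (3.4760,0.4714)
  v2: (1-0.218)·(2.51,1.03) + 0.218·(3.53,3.52) = (2.7324,1.5728)
  v3: (1-0.218)·(-1.73,3.94) + 0.218·(-4.36,7.53) = (-2.3033,4.7226)
  v4: (1-0.218)·(-2.6,3.3) + 0.218·(-7.22,8.44) = (-3.6072,4.4205)
  v5: (1-0.218)·(-4.35,-1.91) + 0.218·(-9.43,-2.02) = (-5.4574,-1.9340)
  v6: (1-0.218)·(-1.21,-3.72) + 0.218·(-3.48,-4.21) = (-1.7049,-3.8268)
  v7: (1-0.218)·(1.37,-2.33) + 0.218·(0.91,-2.97) = (1.2697,-2.4695)
Shoelace sum Σ(x_i·y_{i+1} − x_{i+1}·y_i):
  i=1: 3.4760·1.5728 − 2.7324·0.4714 = +4.1791 (running +4.1791)
  i=2: 2.7324·4.7226 − -2.3033·1.5728 = +16.5266 (running +20.7058)
  i=3: -2.3033·4.4205 − -3.6072·4.7226 = +6.8533 (running +27.5591)
  i=4: -3.6072·-1.9340 − -5.4574·4.4205 = +31.1009 (running +58.6600)
  i=5: -5.4574·-3.8268 − -1.7049·-1.9340 = +17.5875 (running +76.2474)
  i=6: -1.7049·-2.4695 − 1.2697·-3.8268 = +9.0692 (running +85.3166)
  i=7: 1.2697·0.4714 − 3.4760·-2.4695 = +9.1824 (running +94.4991)
Area = |Σ|/2 = |94.4991|/2 = 47.2495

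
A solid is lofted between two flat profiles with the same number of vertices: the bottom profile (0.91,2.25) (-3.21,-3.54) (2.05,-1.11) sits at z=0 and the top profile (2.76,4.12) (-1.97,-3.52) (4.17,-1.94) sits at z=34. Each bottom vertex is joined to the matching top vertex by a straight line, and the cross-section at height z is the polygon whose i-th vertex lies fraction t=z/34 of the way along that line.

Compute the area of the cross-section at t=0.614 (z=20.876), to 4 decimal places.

Cross-section at t=0.614: each vertex is (1-t)·p0[i] + t·p1[i].
  v1: (1-0.614)·(0.91,2.25) + 0.614·(2.76,4.12) = (2.0459,3.3982)
  v2: (1-0.614)·(-3.21,-3.54) + 0.614·(-1.97,-3.52) = (-2.4486,-3.5277)
  v3: (1-0.614)·(2.05,-1.11) + 0.614·(4.17,-1.94) = (3.3517,-1.6196)
Shoelace sum Σ(x_i·y_{i+1} − x_{i+1}·y_i):
  i=1: 2.0459·-3.5277 − -2.4486·3.3982 = +1.1036 (running +1.1036)
  i=2: -2.4486·-1.6196 − 3.3517·-3.5277 = +15.7897 (running +16.8932)
  i=3: 3.3517·3.3982 − 2.0459·-1.6196 = +14.7032 (running +31.5964)
Area = |Σ|/2 = |31.5964|/2 = 15.7982

Area at t=0.614: 15.7982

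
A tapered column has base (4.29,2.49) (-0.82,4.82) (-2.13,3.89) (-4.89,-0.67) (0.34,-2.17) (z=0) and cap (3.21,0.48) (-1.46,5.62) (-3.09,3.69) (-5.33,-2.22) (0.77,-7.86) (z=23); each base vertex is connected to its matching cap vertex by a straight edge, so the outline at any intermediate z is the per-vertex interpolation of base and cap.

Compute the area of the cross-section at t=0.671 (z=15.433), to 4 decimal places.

Area at t=0.671: 54.5509

Cross-section at t=0.671: each vertex is (1-t)·p0[i] + t·p1[i].
  v1: (1-0.671)·(4.29,2.49) + 0.671·(3.21,0.48) = (3.5653,1.1413)
  v2: (1-0.671)·(-0.82,4.82) + 0.671·(-1.46,5.62) = (-1.2494,5.3568)
  v3: (1-0.671)·(-2.13,3.89) + 0.671·(-3.09,3.69) = (-2.7742,3.7558)
  v4: (1-0.671)·(-4.89,-0.67) + 0.671·(-5.33,-2.22) = (-5.1852,-1.7101)
  v5: (1-0.671)·(0.34,-2.17) + 0.671·(0.77,-7.86) = (0.6285,-5.9880)
Shoelace sum Σ(x_i·y_{i+1} − x_{i+1}·y_i):
  i=1: 3.5653·5.3568 − -1.2494·1.1413 = +20.5247 (running +20.5247)
  i=2: -1.2494·3.7558 − -2.7742·5.3568 = +10.1680 (running +30.6927)
  i=3: -2.7742·-1.7101 − -5.1852·3.7558 = +24.2187 (running +54.9113)
  i=4: -5.1852·-5.9880 − 0.6285·-1.7101 = +32.1240 (running +87.0353)
  i=5: 0.6285·1.1413 − 3.5653·-5.9880 = +22.0664 (running +109.1017)
Area = |Σ|/2 = |109.1017|/2 = 54.5509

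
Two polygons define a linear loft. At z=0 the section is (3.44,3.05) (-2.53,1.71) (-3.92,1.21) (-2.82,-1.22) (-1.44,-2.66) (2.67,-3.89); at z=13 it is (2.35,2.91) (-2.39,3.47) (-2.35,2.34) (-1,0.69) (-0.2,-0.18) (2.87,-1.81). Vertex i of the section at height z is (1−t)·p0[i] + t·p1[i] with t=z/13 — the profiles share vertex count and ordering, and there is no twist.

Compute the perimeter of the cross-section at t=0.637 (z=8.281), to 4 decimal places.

Perimeter at t=0.637: 19.2725

Cross-section at t=0.637: each vertex is (1-t)·p0[i] + t·p1[i].
  v1: (1-0.637)·(3.44,3.05) + 0.637·(2.35,2.91) = (2.7457,2.9608)
  v2: (1-0.637)·(-2.53,1.71) + 0.637·(-2.39,3.47) = (-2.4408,2.8311)
  v3: (1-0.637)·(-3.92,1.21) + 0.637·(-2.35,2.34) = (-2.9199,1.9298)
  v4: (1-0.637)·(-2.82,-1.22) + 0.637·(-1,0.69) = (-1.6607,-0.0033)
  v5: (1-0.637)·(-1.44,-2.66) + 0.637·(-0.2,-0.18) = (-0.6501,-1.0802)
  v6: (1-0.637)·(2.67,-3.89) + 0.637·(2.87,-1.81) = (2.7974,-2.5650)
Perimeter = Σ |v_{i+1} − v_i|:
  edge 1→2: √(-5.1865² + -0.1297²) = 5.1881 (running 5.1881)
  edge 2→3: √(-0.4791² + -0.9013²) = 1.0207 (running 6.2088)
  edge 3→4: √(1.2592² + -1.9331²) = 2.3071 (running 8.5159)
  edge 4→5: √(1.0105² + -1.0769²) = 1.4768 (running 9.9927)
  edge 5→6: √(3.4475² + -1.4848²) = 3.7537 (running 13.7464)
  edge 6→1: √(-0.0517² + 5.5259²) = 5.5261 (running 19.2725)
Perimeter = 19.2725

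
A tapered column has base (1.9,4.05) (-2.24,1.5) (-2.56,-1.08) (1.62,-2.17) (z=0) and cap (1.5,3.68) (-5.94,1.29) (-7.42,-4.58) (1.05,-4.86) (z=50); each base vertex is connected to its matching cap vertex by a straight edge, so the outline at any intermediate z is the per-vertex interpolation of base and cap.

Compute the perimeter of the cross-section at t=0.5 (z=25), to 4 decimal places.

Perimeter at t=0.5: 24.3656

Cross-section at t=0.5: each vertex is (1-t)·p0[i] + t·p1[i].
  v1: (1-0.5)·(1.9,4.05) + 0.5·(1.5,3.68) = (1.7000,3.8650)
  v2: (1-0.5)·(-2.24,1.5) + 0.5·(-5.94,1.29) = (-4.0900,1.3950)
  v3: (1-0.5)·(-2.56,-1.08) + 0.5·(-7.42,-4.58) = (-4.9900,-2.8300)
  v4: (1-0.5)·(1.62,-2.17) + 0.5·(1.05,-4.86) = (1.3350,-3.5150)
Perimeter = Σ |v_{i+1} − v_i|:
  edge 1→2: √(-5.7900² + -2.4700²) = 6.2948 (running 6.2948)
  edge 2→3: √(-0.9000² + -4.2250²) = 4.3198 (running 10.6146)
  edge 3→4: √(6.3250² + -0.6850²) = 6.3620 (running 16.9766)
  edge 4→1: √(0.3650² + 7.3800²) = 7.3890 (running 24.3656)
Perimeter = 24.3656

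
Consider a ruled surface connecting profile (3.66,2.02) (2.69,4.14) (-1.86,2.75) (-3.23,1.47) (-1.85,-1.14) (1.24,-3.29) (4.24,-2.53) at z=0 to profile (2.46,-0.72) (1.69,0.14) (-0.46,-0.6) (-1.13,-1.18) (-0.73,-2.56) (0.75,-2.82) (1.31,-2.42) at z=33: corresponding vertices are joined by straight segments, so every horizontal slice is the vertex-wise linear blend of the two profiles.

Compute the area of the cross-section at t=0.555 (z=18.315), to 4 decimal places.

Area at t=0.555: 17.1477

Cross-section at t=0.555: each vertex is (1-t)·p0[i] + t·p1[i].
  v1: (1-0.555)·(3.66,2.02) + 0.555·(2.46,-0.72) = (2.9940,0.4993)
  v2: (1-0.555)·(2.69,4.14) + 0.555·(1.69,0.14) = (2.1350,1.9200)
  v3: (1-0.555)·(-1.86,2.75) + 0.555·(-0.46,-0.6) = (-1.0830,0.8907)
  v4: (1-0.555)·(-3.23,1.47) + 0.555·(-1.13,-1.18) = (-2.0645,-0.0008)
  v5: (1-0.555)·(-1.85,-1.14) + 0.555·(-0.73,-2.56) = (-1.2284,-1.9281)
  v6: (1-0.555)·(1.24,-3.29) + 0.555·(0.75,-2.82) = (0.9680,-3.0292)
  v7: (1-0.555)·(4.24,-2.53) + 0.555·(1.31,-2.42) = (2.6138,-2.4689)
Shoelace sum Σ(x_i·y_{i+1} − x_{i+1}·y_i):
  i=1: 2.9940·1.9200 − 2.1350·0.4993 = +4.6825 (running +4.6825)
  i=2: 2.1350·0.8907 − -1.0830·1.9200 = +3.9811 (running +8.6636)
  i=3: -1.0830·-0.0008 − -2.0645·0.8907 = +1.8398 (running +10.5034)
  i=4: -2.0645·-1.9281 − -1.2284·-0.0008 = +3.9796 (running +14.4830)
  i=5: -1.2284·-3.0292 − 0.9680·-1.9281 = +5.5875 (running +20.0705)
  i=6: 0.9680·-2.4689 − 2.6138·-3.0292 = +5.5277 (running +25.5982)
  i=7: 2.6138·0.4993 − 2.9940·-2.4689 = +8.6971 (running +34.2953)
Area = |Σ|/2 = |34.2953|/2 = 17.1477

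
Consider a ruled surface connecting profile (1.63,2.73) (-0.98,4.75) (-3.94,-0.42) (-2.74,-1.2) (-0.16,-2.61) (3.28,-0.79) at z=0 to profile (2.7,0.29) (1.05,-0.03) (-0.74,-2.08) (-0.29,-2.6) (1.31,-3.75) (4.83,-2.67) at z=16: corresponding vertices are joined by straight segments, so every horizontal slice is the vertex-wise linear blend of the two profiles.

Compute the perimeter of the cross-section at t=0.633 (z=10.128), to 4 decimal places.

Cross-section at t=0.633: each vertex is (1-t)·p0[i] + t·p1[i].
  v1: (1-0.633)·(1.63,2.73) + 0.633·(2.7,0.29) = (2.3073,1.1855)
  v2: (1-0.633)·(-0.98,4.75) + 0.633·(1.05,-0.03) = (0.3050,1.7243)
  v3: (1-0.633)·(-3.94,-0.42) + 0.633·(-0.74,-2.08) = (-1.9144,-1.4708)
  v4: (1-0.633)·(-2.74,-1.2) + 0.633·(-0.29,-2.6) = (-1.1892,-2.0862)
  v5: (1-0.633)·(-0.16,-2.61) + 0.633·(1.31,-3.75) = (0.7705,-3.3316)
  v6: (1-0.633)·(3.28,-0.79) + 0.633·(4.83,-2.67) = (4.2612,-1.9800)
Perimeter = Σ |v_{i+1} − v_i|:
  edge 1→2: √(-2.0023² + 0.5388²) = 2.0735 (running 2.0735)
  edge 2→3: √(-2.2194² + -3.1950²) = 3.8902 (running 5.9638)
  edge 3→4: √(0.7252² + -0.6154²) = 0.9512 (running 6.9150)
  edge 4→5: √(1.9597² + -1.2454²) = 2.3219 (running 9.2369)
  edge 5→6: √(3.4906² + 1.3516²) = 3.7432 (running 12.9801)
  edge 6→1: √(-1.9538² + 3.1655²) = 3.7199 (running 16.7000)
Perimeter = 16.7000

Perimeter at t=0.633: 16.7000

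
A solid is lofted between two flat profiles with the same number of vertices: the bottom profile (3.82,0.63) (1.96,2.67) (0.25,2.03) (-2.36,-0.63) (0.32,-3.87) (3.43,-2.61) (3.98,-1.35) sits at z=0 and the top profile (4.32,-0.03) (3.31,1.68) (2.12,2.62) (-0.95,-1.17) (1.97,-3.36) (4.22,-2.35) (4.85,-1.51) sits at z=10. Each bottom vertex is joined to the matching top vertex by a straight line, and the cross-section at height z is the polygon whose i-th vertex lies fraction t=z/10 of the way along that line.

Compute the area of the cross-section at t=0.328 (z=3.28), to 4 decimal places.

Area at t=0.328: 23.6715

Cross-section at t=0.328: each vertex is (1-t)·p0[i] + t·p1[i].
  v1: (1-0.328)·(3.82,0.63) + 0.328·(4.32,-0.03) = (3.9840,0.4135)
  v2: (1-0.328)·(1.96,2.67) + 0.328·(3.31,1.68) = (2.4028,2.3453)
  v3: (1-0.328)·(0.25,2.03) + 0.328·(2.12,2.62) = (0.8634,2.2235)
  v4: (1-0.328)·(-2.36,-0.63) + 0.328·(-0.95,-1.17) = (-1.8975,-0.8071)
  v5: (1-0.328)·(0.32,-3.87) + 0.328·(1.97,-3.36) = (0.8612,-3.7027)
  v6: (1-0.328)·(3.43,-2.61) + 0.328·(4.22,-2.35) = (3.6891,-2.5247)
  v7: (1-0.328)·(3.98,-1.35) + 0.328·(4.85,-1.51) = (4.2654,-1.4025)
Shoelace sum Σ(x_i·y_{i+1} − x_{i+1}·y_i):
  i=1: 3.9840·2.3453 − 2.4028·0.4135 = +8.3500 (running +8.3500)
  i=2: 2.4028·2.2235 − 0.8634·2.3453 = +3.3179 (running +11.6678)
  i=3: 0.8634·-0.8071 − -1.8975·2.2235 = +3.5223 (running +15.1902)
  i=4: -1.8975·-3.7027 − 0.8612·-0.8071 = +7.7211 (running +22.9113)
  i=5: 0.8612·-2.5247 − 3.6891·-3.7027 = +11.4855 (running +34.3967)
  i=6: 3.6891·-1.4025 − 4.2654·-2.5247 = +5.5949 (running +39.9917)
  i=7: 4.2654·0.4135 − 3.9840·-1.4025 = +7.3513 (running +47.3430)
Area = |Σ|/2 = |47.3430|/2 = 23.6715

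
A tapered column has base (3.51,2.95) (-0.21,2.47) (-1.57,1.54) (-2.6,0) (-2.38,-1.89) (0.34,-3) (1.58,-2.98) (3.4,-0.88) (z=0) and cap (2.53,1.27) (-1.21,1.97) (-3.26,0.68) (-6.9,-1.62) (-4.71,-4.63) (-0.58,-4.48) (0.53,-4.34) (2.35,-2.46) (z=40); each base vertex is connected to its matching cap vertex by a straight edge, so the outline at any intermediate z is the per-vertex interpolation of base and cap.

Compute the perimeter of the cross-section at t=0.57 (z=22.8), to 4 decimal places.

Perimeter at t=0.57: 23.0628

Cross-section at t=0.57: each vertex is (1-t)·p0[i] + t·p1[i].
  v1: (1-0.57)·(3.51,2.95) + 0.57·(2.53,1.27) = (2.9514,1.9924)
  v2: (1-0.57)·(-0.21,2.47) + 0.57·(-1.21,1.97) = (-0.7800,2.1850)
  v3: (1-0.57)·(-1.57,1.54) + 0.57·(-3.26,0.68) = (-2.5333,1.0498)
  v4: (1-0.57)·(-2.6,0) + 0.57·(-6.9,-1.62) = (-5.0510,-0.9234)
  v5: (1-0.57)·(-2.38,-1.89) + 0.57·(-4.71,-4.63) = (-3.7081,-3.4518)
  v6: (1-0.57)·(0.34,-3) + 0.57·(-0.58,-4.48) = (-0.1844,-3.8436)
  v7: (1-0.57)·(1.58,-2.98) + 0.57·(0.53,-4.34) = (0.9815,-3.7552)
  v8: (1-0.57)·(3.4,-0.88) + 0.57·(2.35,-2.46) = (2.8015,-1.7806)
Perimeter = Σ |v_{i+1} − v_i|:
  edge 1→2: √(-3.7314² + 0.1926²) = 3.7364 (running 3.7364)
  edge 2→3: √(-1.7533² + -1.1352²) = 2.0887 (running 5.8251)
  edge 3→4: √(-2.5177² + -1.9732²) = 3.1988 (running 9.0239)
  edge 4→5: √(1.3429² + -2.5284²) = 2.8629 (running 11.8868)
  edge 5→6: √(3.5237² + -0.3918²) = 3.5454 (running 15.4322)
  edge 6→7: √(1.1659² + 0.0884²) = 1.1692 (running 16.6014)
  edge 7→8: √(1.8200² + 1.9746²) = 2.6854 (running 19.2869)
  edge 8→1: √(0.1499² + 3.7730²) = 3.7760 (running 23.0628)
Perimeter = 23.0628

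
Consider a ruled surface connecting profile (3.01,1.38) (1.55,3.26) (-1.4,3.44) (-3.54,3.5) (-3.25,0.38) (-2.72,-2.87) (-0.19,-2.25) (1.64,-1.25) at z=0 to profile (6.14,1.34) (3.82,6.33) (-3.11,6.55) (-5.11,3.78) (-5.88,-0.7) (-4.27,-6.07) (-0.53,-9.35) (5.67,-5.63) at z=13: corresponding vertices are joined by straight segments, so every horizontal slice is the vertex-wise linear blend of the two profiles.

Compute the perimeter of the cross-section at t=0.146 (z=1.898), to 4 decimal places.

Cross-section at t=0.146: each vertex is (1-t)·p0[i] + t·p1[i].
  v1: (1-0.146)·(3.01,1.38) + 0.146·(6.14,1.34) = (3.4670,1.3742)
  v2: (1-0.146)·(1.55,3.26) + 0.146·(3.82,6.33) = (1.8814,3.7082)
  v3: (1-0.146)·(-1.4,3.44) + 0.146·(-3.11,6.55) = (-1.6497,3.8941)
  v4: (1-0.146)·(-3.54,3.5) + 0.146·(-5.11,3.78) = (-3.7692,3.5409)
  v5: (1-0.146)·(-3.25,0.38) + 0.146·(-5.88,-0.7) = (-3.6340,0.2223)
  v6: (1-0.146)·(-2.72,-2.87) + 0.146·(-4.27,-6.07) = (-2.9463,-3.3372)
  v7: (1-0.146)·(-0.19,-2.25) + 0.146·(-0.53,-9.35) = (-0.2396,-3.2866)
  v8: (1-0.146)·(1.64,-1.25) + 0.146·(5.67,-5.63) = (2.2284,-1.8895)
Perimeter = Σ |v_{i+1} − v_i|:
  edge 1→2: √(-1.5856² + 2.3341²) = 2.8217 (running 2.8217)
  edge 2→3: √(-3.5311² + 0.1858²) = 3.5360 (running 6.3576)
  edge 3→4: √(-2.1196² + -0.3532²) = 2.1488 (running 8.5064)
  edge 4→5: √(0.1352² + -3.3186²) = 3.3213 (running 11.8277)
  edge 5→6: √(0.6877² + -3.5595²) = 3.6253 (running 15.4531)
  edge 6→7: √(2.7067² + 0.0506²) = 2.7071 (running 18.1602)
  edge 7→8: √(2.4680² + 1.3971²) = 2.8360 (running 20.9962)
  edge 8→1: √(1.2386² + 3.2636²) = 3.4908 (running 24.4870)
Perimeter = 24.4870

Perimeter at t=0.146: 24.4870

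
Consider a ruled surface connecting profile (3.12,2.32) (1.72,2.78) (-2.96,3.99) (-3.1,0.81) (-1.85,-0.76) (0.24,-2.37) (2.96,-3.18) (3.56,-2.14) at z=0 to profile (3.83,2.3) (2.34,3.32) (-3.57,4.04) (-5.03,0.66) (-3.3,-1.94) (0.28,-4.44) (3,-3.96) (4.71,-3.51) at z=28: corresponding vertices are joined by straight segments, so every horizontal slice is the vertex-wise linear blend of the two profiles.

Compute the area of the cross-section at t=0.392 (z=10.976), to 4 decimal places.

Area at t=0.392: 41.8146

Cross-section at t=0.392: each vertex is (1-t)·p0[i] + t·p1[i].
  v1: (1-0.392)·(3.12,2.32) + 0.392·(3.83,2.3) = (3.3983,2.3122)
  v2: (1-0.392)·(1.72,2.78) + 0.392·(2.34,3.32) = (1.9630,2.9917)
  v3: (1-0.392)·(-2.96,3.99) + 0.392·(-3.57,4.04) = (-3.1991,4.0096)
  v4: (1-0.392)·(-3.1,0.81) + 0.392·(-5.03,0.66) = (-3.8566,0.7512)
  v5: (1-0.392)·(-1.85,-0.76) + 0.392·(-3.3,-1.94) = (-2.4184,-1.2226)
  v6: (1-0.392)·(0.24,-2.37) + 0.392·(0.28,-4.44) = (0.2557,-3.1814)
  v7: (1-0.392)·(2.96,-3.18) + 0.392·(3,-3.96) = (2.9757,-3.4858)
  v8: (1-0.392)·(3.56,-2.14) + 0.392·(4.71,-3.51) = (4.0108,-2.6770)
Shoelace sum Σ(x_i·y_{i+1} − x_{i+1}·y_i):
  i=1: 3.3983·2.9917 − 1.9630·2.3122 = +5.6278 (running +5.6278)
  i=2: 1.9630·4.0096 − -3.1991·2.9917 = +17.4417 (running +23.0696)
  i=3: -3.1991·0.7512 − -3.8566·4.0096 = +13.0601 (running +36.1297)
  i=4: -3.8566·-1.2226 − -2.4184·0.7512 = +6.5316 (running +42.6612)
  i=5: -2.4184·-3.1814 − 0.2557·-1.2226 = +8.0066 (running +50.6678)
  i=6: 0.2557·-3.4858 − 2.9757·-3.1814 = +8.5757 (running +59.2435)
  i=7: 2.9757·-2.6770 − 4.0108·-3.4858 = +6.0147 (running +65.2582)
  i=8: 4.0108·2.3122 − 3.3983·-2.6770 = +18.3710 (running +83.6292)
Area = |Σ|/2 = |83.6292|/2 = 41.8146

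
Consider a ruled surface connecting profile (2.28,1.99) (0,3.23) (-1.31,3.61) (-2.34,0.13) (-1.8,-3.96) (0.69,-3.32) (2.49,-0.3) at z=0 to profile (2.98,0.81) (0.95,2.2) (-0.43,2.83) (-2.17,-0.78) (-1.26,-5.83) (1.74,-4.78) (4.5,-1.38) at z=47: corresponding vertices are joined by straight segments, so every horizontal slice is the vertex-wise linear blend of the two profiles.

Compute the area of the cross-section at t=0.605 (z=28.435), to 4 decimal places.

Area at t=0.605: 31.4119

Cross-section at t=0.605: each vertex is (1-t)·p0[i] + t·p1[i].
  v1: (1-0.605)·(2.28,1.99) + 0.605·(2.98,0.81) = (2.7035,1.2761)
  v2: (1-0.605)·(0,3.23) + 0.605·(0.95,2.2) = (0.5747,2.6069)
  v3: (1-0.605)·(-1.31,3.61) + 0.605·(-0.43,2.83) = (-0.7776,3.1381)
  v4: (1-0.605)·(-2.34,0.13) + 0.605·(-2.17,-0.78) = (-2.2371,-0.4205)
  v5: (1-0.605)·(-1.8,-3.96) + 0.605·(-1.26,-5.83) = (-1.4733,-5.0914)
  v6: (1-0.605)·(0.69,-3.32) + 0.605·(1.74,-4.78) = (1.3253,-4.2033)
  v7: (1-0.605)·(2.49,-0.3) + 0.605·(4.5,-1.38) = (3.7061,-0.9534)
Shoelace sum Σ(x_i·y_{i+1} − x_{i+1}·y_i):
  i=1: 2.7035·2.6069 − 0.5747·1.2761 = +6.3142 (running +6.3142)
  i=2: 0.5747·3.1381 − -0.7776·2.6069 = +3.8307 (running +10.1449)
  i=3: -0.7776·-0.4205 − -2.2371·3.1381 = +7.3474 (running +17.4923)
  i=4: -2.2371·-5.0914 − -1.4733·-0.4205 = +10.7705 (running +28.2628)
  i=5: -1.4733·-4.2033 − 1.3253·-5.0914 = +12.9400 (running +41.2029)
  i=6: 1.3253·-0.9534 − 3.7061·-4.2033 = +14.3141 (running +55.5170)
  i=7: 3.7061·1.2761 − 2.7035·-0.9534 = +7.3068 (running +62.8238)
Area = |Σ|/2 = |62.8238|/2 = 31.4119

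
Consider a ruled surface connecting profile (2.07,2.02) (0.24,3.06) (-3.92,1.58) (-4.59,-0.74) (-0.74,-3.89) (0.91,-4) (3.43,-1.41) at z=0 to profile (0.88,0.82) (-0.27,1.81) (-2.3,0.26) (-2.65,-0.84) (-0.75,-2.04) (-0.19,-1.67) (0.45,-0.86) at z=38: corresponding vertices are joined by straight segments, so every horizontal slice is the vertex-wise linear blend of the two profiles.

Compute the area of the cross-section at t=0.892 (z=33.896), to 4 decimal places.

Cross-section at t=0.892: each vertex is (1-t)·p0[i] + t·p1[i].
  v1: (1-0.892)·(2.07,2.02) + 0.892·(0.88,0.82) = (1.0085,0.9496)
  v2: (1-0.892)·(0.24,3.06) + 0.892·(-0.27,1.81) = (-0.2149,1.9450)
  v3: (1-0.892)·(-3.92,1.58) + 0.892·(-2.3,0.26) = (-2.4750,0.4026)
  v4: (1-0.892)·(-4.59,-0.74) + 0.892·(-2.65,-0.84) = (-2.8595,-0.8292)
  v5: (1-0.892)·(-0.74,-3.89) + 0.892·(-0.75,-2.04) = (-0.7489,-2.2398)
  v6: (1-0.892)·(0.91,-4) + 0.892·(-0.19,-1.67) = (-0.0712,-1.9216)
  v7: (1-0.892)·(3.43,-1.41) + 0.892·(0.45,-0.86) = (0.7718,-0.9194)
Shoelace sum Σ(x_i·y_{i+1} − x_{i+1}·y_i):
  i=1: 1.0085·1.9450 − -0.2149·0.9496 = +2.1657 (running +2.1657)
  i=2: -0.2149·0.4026 − -2.4750·1.9450 = +4.7273 (running +6.8929)
  i=3: -2.4750·-0.8292 − -2.8595·0.4026 = +3.2034 (running +10.0963)
  i=4: -2.8595·-2.2398 − -0.7489·-0.8292 = +5.7837 (running +15.8801)
  i=5: -0.7489·-1.9216 − -0.0712·-2.2398 = +1.2797 (running +17.1597)
  i=6: -0.0712·-0.9194 − 0.7718·-1.9216 = +1.5487 (running +18.7084)
  i=7: 0.7718·0.9496 − 1.0085·-0.9194 = +1.6602 (running +20.3686)
Area = |Σ|/2 = |20.3686|/2 = 10.1843

Area at t=0.892: 10.1843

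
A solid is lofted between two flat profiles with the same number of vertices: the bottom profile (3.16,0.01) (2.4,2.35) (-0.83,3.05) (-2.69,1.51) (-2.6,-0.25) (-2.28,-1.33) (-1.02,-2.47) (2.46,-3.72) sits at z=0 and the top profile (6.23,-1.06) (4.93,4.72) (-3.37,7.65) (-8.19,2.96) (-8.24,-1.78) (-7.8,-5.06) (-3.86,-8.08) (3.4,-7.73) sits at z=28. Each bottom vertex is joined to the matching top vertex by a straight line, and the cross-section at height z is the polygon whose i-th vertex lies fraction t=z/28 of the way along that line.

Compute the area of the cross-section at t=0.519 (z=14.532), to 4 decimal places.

Cross-section at t=0.519: each vertex is (1-t)·p0[i] + t·p1[i].
  v1: (1-0.519)·(3.16,0.01) + 0.519·(6.23,-1.06) = (4.7533,-0.5453)
  v2: (1-0.519)·(2.4,2.35) + 0.519·(4.93,4.72) = (3.7131,3.5800)
  v3: (1-0.519)·(-0.83,3.05) + 0.519·(-3.37,7.65) = (-2.1483,5.4374)
  v4: (1-0.519)·(-2.69,1.51) + 0.519·(-8.19,2.96) = (-5.5445,2.2626)
  v5: (1-0.519)·(-2.6,-0.25) + 0.519·(-8.24,-1.78) = (-5.5272,-1.0441)
  v6: (1-0.519)·(-2.28,-1.33) + 0.519·(-7.8,-5.06) = (-5.1449,-3.2659)
  v7: (1-0.519)·(-1.02,-2.47) + 0.519·(-3.86,-8.08) = (-2.4940,-5.3816)
  v8: (1-0.519)·(2.46,-3.72) + 0.519·(3.4,-7.73) = (2.9479,-5.8012)
Shoelace sum Σ(x_i·y_{i+1} − x_{i+1}·y_i):
  i=1: 4.7533·3.5800 − 3.7131·-0.5453 = +19.0419 (running +19.0419)
  i=2: 3.7131·5.4374 − -2.1483·3.5800 = +27.8803 (running +46.9222)
  i=3: -2.1483·2.2626 − -5.5445·5.4374 = +25.2871 (running +72.2093)
  i=4: -5.5445·-1.0441 − -5.5272·2.2626 = +18.2943 (running +90.5036)
  i=5: -5.5272·-3.2659 − -5.1449·-1.0441 = +12.6794 (running +103.1830)
  i=6: -5.1449·-5.3816 − -2.4940·-3.2659 = +19.5427 (running +122.7257)
  i=7: -2.4940·-5.8012 − 2.9479·-5.3816 = +30.3321 (running +153.0578)
  i=8: 2.9479·-0.5453 − 4.7533·-5.8012 = +25.9674 (running +179.0252)
Area = |Σ|/2 = |179.0252|/2 = 89.5126

Area at t=0.519: 89.5126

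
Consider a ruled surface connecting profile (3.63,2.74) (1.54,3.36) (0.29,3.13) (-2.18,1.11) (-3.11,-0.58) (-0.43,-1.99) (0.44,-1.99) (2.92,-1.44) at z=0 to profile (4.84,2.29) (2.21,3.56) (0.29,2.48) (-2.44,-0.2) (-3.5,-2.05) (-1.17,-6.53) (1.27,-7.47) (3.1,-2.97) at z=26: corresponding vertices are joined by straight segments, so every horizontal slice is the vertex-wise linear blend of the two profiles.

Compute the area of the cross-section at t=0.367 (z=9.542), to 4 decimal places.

Cross-section at t=0.367: each vertex is (1-t)·p0[i] + t·p1[i].
  v1: (1-0.367)·(3.63,2.74) + 0.367·(4.84,2.29) = (4.0741,2.5749)
  v2: (1-0.367)·(1.54,3.36) + 0.367·(2.21,3.56) = (1.7859,3.4334)
  v3: (1-0.367)·(0.29,3.13) + 0.367·(0.29,2.48) = (0.2900,2.8914)
  v4: (1-0.367)·(-2.18,1.11) + 0.367·(-2.44,-0.2) = (-2.2754,0.6292)
  v5: (1-0.367)·(-3.11,-0.58) + 0.367·(-3.5,-2.05) = (-3.2531,-1.1195)
  v6: (1-0.367)·(-0.43,-1.99) + 0.367·(-1.17,-6.53) = (-0.7016,-3.6562)
  v7: (1-0.367)·(0.44,-1.99) + 0.367·(1.27,-7.47) = (0.7446,-4.0012)
  v8: (1-0.367)·(2.92,-1.44) + 0.367·(3.1,-2.97) = (2.9861,-2.0015)
Shoelace sum Σ(x_i·y_{i+1} − x_{i+1}·y_i):
  i=1: 4.0741·3.4334 − 1.7859·2.5749 = +9.3895 (running +9.3895)
  i=2: 1.7859·2.8914 − 0.2900·3.4334 = +4.1681 (running +13.5576)
  i=3: 0.2900·0.6292 − -2.2754·2.8914 = +6.7617 (running +20.3194)
  i=4: -2.2754·-1.1195 − -3.2531·0.6292 = +4.5943 (running +24.9137)
  i=5: -3.2531·-3.6562 − -0.7016·-1.1195 = +11.1086 (running +36.0223)
  i=6: -0.7016·-4.0012 − 0.7446·-3.6562 = +5.5296 (running +41.5518)
  i=7: 0.7446·-2.0015 − 2.9861·-4.0012 = +10.4574 (running +52.0092)
  i=8: 2.9861·2.5749 − 4.0741·-2.0015 = +15.8429 (running +67.8521)
Area = |Σ|/2 = |67.8521|/2 = 33.9261

Area at t=0.367: 33.9261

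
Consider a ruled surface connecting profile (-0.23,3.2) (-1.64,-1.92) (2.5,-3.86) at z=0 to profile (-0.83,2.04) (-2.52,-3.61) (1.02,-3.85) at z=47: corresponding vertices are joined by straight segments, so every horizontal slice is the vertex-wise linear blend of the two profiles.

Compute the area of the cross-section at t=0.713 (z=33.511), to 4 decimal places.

Cross-section at t=0.713: each vertex is (1-t)·p0[i] + t·p1[i].
  v1: (1-0.713)·(-0.23,3.2) + 0.713·(-0.83,2.04) = (-0.6578,2.3729)
  v2: (1-0.713)·(-1.64,-1.92) + 0.713·(-2.52,-3.61) = (-2.2674,-3.1250)
  v3: (1-0.713)·(2.5,-3.86) + 0.713·(1.02,-3.85) = (1.4448,-3.8529)
Shoelace sum Σ(x_i·y_{i+1} − x_{i+1}·y_i):
  i=1: -0.6578·-3.1250 − -2.2674·2.3729 = +7.4361 (running +7.4361)
  i=2: -2.2674·-3.8529 − 1.4448·-3.1250 = +13.2510 (running +20.6870)
  i=3: 1.4448·2.3729 − -0.6578·-3.8529 = +0.8939 (running +21.5809)
Area = |Σ|/2 = |21.5809|/2 = 10.7905

Area at t=0.713: 10.7905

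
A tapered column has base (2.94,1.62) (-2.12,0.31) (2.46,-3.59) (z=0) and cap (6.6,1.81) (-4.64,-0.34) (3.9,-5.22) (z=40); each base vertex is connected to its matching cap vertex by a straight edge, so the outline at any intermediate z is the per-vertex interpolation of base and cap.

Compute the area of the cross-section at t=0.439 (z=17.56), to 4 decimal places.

Cross-section at t=0.439: each vertex is (1-t)·p0[i] + t·p1[i].
  v1: (1-0.439)·(2.94,1.62) + 0.439·(6.6,1.81) = (4.5467,1.7034)
  v2: (1-0.439)·(-2.12,0.31) + 0.439·(-4.64,-0.34) = (-3.2263,0.0246)
  v3: (1-0.439)·(2.46,-3.59) + 0.439·(3.9,-5.22) = (3.0922,-4.3056)
Shoelace sum Σ(x_i·y_{i+1} − x_{i+1}·y_i):
  i=1: 4.5467·0.0246 − -3.2263·1.7034 = +5.6078 (running +5.6078)
  i=2: -3.2263·-4.3056 − 3.0922·0.0246 = +13.8148 (running +19.4225)
  i=3: 3.0922·1.7034 − 4.5467·-4.3056 = +24.8435 (running +44.2660)
Area = |Σ|/2 = |44.2660|/2 = 22.1330

Area at t=0.439: 22.1330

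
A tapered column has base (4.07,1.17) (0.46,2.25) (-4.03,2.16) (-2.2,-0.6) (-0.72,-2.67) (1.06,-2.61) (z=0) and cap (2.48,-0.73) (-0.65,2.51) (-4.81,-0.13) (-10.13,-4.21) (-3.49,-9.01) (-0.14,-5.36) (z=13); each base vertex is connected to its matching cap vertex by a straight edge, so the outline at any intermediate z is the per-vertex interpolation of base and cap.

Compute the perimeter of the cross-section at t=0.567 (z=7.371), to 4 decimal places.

Cross-section at t=0.567: each vertex is (1-t)·p0[i] + t·p1[i].
  v1: (1-0.567)·(4.07,1.17) + 0.567·(2.48,-0.73) = (3.1685,0.0927)
  v2: (1-0.567)·(0.46,2.25) + 0.567·(-0.65,2.51) = (-0.1694,2.3974)
  v3: (1-0.567)·(-4.03,2.16) + 0.567·(-4.81,-0.13) = (-4.4723,0.8616)
  v4: (1-0.567)·(-2.2,-0.6) + 0.567·(-10.13,-4.21) = (-6.6963,-2.6469)
  v5: (1-0.567)·(-0.72,-2.67) + 0.567·(-3.49,-9.01) = (-2.2906,-6.2648)
  v6: (1-0.567)·(1.06,-2.61) + 0.567·(-0.14,-5.36) = (0.3796,-4.1692)
Perimeter = Σ |v_{i+1} − v_i|:
  edge 1→2: √(-3.3378² + 2.3047²) = 4.0562 (running 4.0562)
  edge 2→3: √(-4.3029² + -1.5358²) = 4.5688 (running 8.6250)
  edge 3→4: √(-2.2241² + -3.5084²) = 4.1540 (running 12.7790)
  edge 4→5: √(4.4057² + -3.6179²) = 5.7008 (running 18.4798)
  edge 5→6: √(2.6702² + 2.0955²) = 3.3943 (running 21.8741)
  edge 6→1: √(2.7889² + 4.2619²) = 5.0933 (running 26.9674)
Perimeter = 26.9674

Perimeter at t=0.567: 26.9674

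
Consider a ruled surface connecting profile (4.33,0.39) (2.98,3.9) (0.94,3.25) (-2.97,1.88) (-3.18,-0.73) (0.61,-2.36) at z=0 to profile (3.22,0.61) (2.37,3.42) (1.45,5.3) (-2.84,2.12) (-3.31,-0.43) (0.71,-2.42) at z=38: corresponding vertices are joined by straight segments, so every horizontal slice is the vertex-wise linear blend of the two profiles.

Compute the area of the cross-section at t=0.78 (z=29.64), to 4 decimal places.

Cross-section at t=0.78: each vertex is (1-t)·p0[i] + t·p1[i].
  v1: (1-0.78)·(4.33,0.39) + 0.78·(3.22,0.61) = (3.4642,0.5616)
  v2: (1-0.78)·(2.98,3.9) + 0.78·(2.37,3.42) = (2.5042,3.5256)
  v3: (1-0.78)·(0.94,3.25) + 0.78·(1.45,5.3) = (1.3378,4.8490)
  v4: (1-0.78)·(-2.97,1.88) + 0.78·(-2.84,2.12) = (-2.8686,2.0672)
  v5: (1-0.78)·(-3.18,-0.73) + 0.78·(-3.31,-0.43) = (-3.2814,-0.4960)
  v6: (1-0.78)·(0.61,-2.36) + 0.78·(0.71,-2.42) = (0.6880,-2.4068)
Shoelace sum Σ(x_i·y_{i+1} − x_{i+1}·y_i):
  i=1: 3.4642·3.5256 − 2.5042·0.5616 = +10.8070 (running +10.8070)
  i=2: 2.5042·4.8490 − 1.3378·3.5256 = +7.4263 (running +18.2333)
  i=3: 1.3378·2.0672 − -2.8686·4.8490 = +16.6753 (running +34.9087)
  i=4: -2.8686·-0.4960 − -3.2814·2.0672 = +8.2061 (running +43.1148)
  i=5: -3.2814·-2.4068 − 0.6880·-0.4960 = +8.2389 (running +51.3537)
  i=6: 0.6880·0.5616 − 3.4642·-2.4068 = +8.7240 (running +60.0778)
Area = |Σ|/2 = |60.0778|/2 = 30.0389

Area at t=0.78: 30.0389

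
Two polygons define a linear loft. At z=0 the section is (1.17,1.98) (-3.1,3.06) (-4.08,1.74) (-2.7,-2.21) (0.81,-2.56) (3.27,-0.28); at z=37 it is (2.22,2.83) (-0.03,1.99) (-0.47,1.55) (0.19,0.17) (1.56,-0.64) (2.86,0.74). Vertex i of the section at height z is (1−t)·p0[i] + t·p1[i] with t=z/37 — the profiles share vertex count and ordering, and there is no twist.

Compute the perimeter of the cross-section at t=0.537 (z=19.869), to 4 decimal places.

Cross-section at t=0.537: each vertex is (1-t)·p0[i] + t·p1[i].
  v1: (1-0.537)·(1.17,1.98) + 0.537·(2.22,2.83) = (1.7339,2.4364)
  v2: (1-0.537)·(-3.1,3.06) + 0.537·(-0.03,1.99) = (-1.4514,2.4854)
  v3: (1-0.537)·(-4.08,1.74) + 0.537·(-0.47,1.55) = (-2.1414,1.6380)
  v4: (1-0.537)·(-2.7,-2.21) + 0.537·(0.19,0.17) = (-1.1481,-0.9319)
  v5: (1-0.537)·(0.81,-2.56) + 0.537·(1.56,-0.64) = (1.2128,-1.5290)
  v6: (1-0.537)·(3.27,-0.28) + 0.537·(2.86,0.74) = (3.0498,0.2677)
Perimeter = Σ |v_{i+1} − v_i|:
  edge 1→2: √(-3.1853² + 0.0490²) = 3.1856 (running 3.1856)
  edge 2→3: √(-0.6900² + -0.8474²) = 1.0928 (running 4.2785)
  edge 3→4: √(0.9934² + -2.5699²) = 2.7552 (running 7.0337)
  edge 4→5: √(2.3608² + -0.5970²) = 2.4351 (running 9.4688)
  edge 5→6: √(1.8371² + 1.7967²) = 2.5696 (running 12.0385)
  edge 6→1: √(-1.3160² + 2.1687²) = 2.5368 (running 14.5752)
Perimeter = 14.5752

Perimeter at t=0.537: 14.5752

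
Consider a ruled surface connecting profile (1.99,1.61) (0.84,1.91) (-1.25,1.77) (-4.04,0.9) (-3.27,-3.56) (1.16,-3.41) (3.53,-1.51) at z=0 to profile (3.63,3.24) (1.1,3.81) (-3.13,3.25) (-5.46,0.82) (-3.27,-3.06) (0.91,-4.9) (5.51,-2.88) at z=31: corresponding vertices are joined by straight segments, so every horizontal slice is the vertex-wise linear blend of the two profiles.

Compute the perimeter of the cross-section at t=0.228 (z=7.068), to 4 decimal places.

Cross-section at t=0.228: each vertex is (1-t)·p0[i] + t·p1[i].
  v1: (1-0.228)·(1.99,1.61) + 0.228·(3.63,3.24) = (2.3639,1.9816)
  v2: (1-0.228)·(0.84,1.91) + 0.228·(1.1,3.81) = (0.8993,2.3432)
  v3: (1-0.228)·(-1.25,1.77) + 0.228·(-3.13,3.25) = (-1.6786,2.1074)
  v4: (1-0.228)·(-4.04,0.9) + 0.228·(-5.46,0.82) = (-4.3638,0.8818)
  v5: (1-0.228)·(-3.27,-3.56) + 0.228·(-3.27,-3.06) = (-3.2700,-3.4460)
  v6: (1-0.228)·(1.16,-3.41) + 0.228·(0.91,-4.9) = (1.1030,-3.7497)
  v7: (1-0.228)·(3.53,-1.51) + 0.228·(5.51,-2.88) = (3.9814,-1.8224)
Perimeter = Σ |v_{i+1} − v_i|:
  edge 1→2: √(-1.4646² + 0.3616²) = 1.5086 (running 1.5086)
  edge 2→3: √(-2.5779² + -0.2358²) = 2.5887 (running 4.0973)
  edge 3→4: √(-2.6851² + -1.2257²) = 2.9516 (running 7.0489)
  edge 4→5: √(1.0938² + -4.3278²) = 4.4638 (running 11.5128)
  edge 5→6: √(4.3730² + -0.3037²) = 4.3835 (running 15.8963)
  edge 6→7: √(2.8784² + 1.9274²) = 3.4641 (running 19.3604)
  edge 7→1: √(-1.6175² + 3.8040²) = 4.1336 (running 23.4940)
Perimeter = 23.4940

Perimeter at t=0.228: 23.4940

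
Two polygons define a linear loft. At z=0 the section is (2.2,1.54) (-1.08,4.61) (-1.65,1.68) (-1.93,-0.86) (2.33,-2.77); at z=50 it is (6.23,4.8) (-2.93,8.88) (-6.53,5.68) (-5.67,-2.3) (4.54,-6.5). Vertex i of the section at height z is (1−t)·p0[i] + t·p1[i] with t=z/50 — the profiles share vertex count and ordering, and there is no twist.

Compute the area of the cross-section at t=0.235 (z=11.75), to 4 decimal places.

Cross-section at t=0.235: each vertex is (1-t)·p0[i] + t·p1[i].
  v1: (1-0.235)·(2.2,1.54) + 0.235·(6.23,4.8) = (3.1471,2.3061)
  v2: (1-0.235)·(-1.08,4.61) + 0.235·(-2.93,8.88) = (-1.5148,5.6135)
  v3: (1-0.235)·(-1.65,1.68) + 0.235·(-6.53,5.68) = (-2.7968,2.6200)
  v4: (1-0.235)·(-1.93,-0.86) + 0.235·(-5.67,-2.3) = (-2.8089,-1.1984)
  v5: (1-0.235)·(2.33,-2.77) + 0.235·(4.54,-6.5) = (2.8494,-3.6465)
Shoelace sum Σ(x_i·y_{i+1} − x_{i+1}·y_i):
  i=1: 3.1471·5.6135 − -1.5148·2.3061 = +21.1590 (running +21.1590)
  i=2: -1.5148·2.6200 − -2.7968·5.6135 = +11.7311 (running +32.8900)
  i=3: -2.7968·-1.1984 − -2.8089·2.6200 = +10.7110 (running +43.6010)
  i=4: -2.8089·-3.6465 − 2.8494·-1.1984 = +13.6575 (running +57.2585)
  i=5: 2.8494·2.3061 − 3.1471·-3.6465 = +18.0468 (running +75.3052)
Area = |Σ|/2 = |75.3052|/2 = 37.6526

Area at t=0.235: 37.6526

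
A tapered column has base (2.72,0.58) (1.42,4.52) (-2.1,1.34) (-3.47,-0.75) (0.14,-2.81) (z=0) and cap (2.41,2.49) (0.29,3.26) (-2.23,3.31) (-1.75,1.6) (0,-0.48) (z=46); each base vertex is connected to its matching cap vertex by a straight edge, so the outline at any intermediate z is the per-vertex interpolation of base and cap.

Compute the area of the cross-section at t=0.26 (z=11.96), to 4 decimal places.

Area at t=0.26: 19.6933

Cross-section at t=0.26: each vertex is (1-t)·p0[i] + t·p1[i].
  v1: (1-0.26)·(2.72,0.58) + 0.26·(2.41,2.49) = (2.6394,1.0766)
  v2: (1-0.26)·(1.42,4.52) + 0.26·(0.29,3.26) = (1.1262,4.1924)
  v3: (1-0.26)·(-2.1,1.34) + 0.26·(-2.23,3.31) = (-2.1338,1.8522)
  v4: (1-0.26)·(-3.47,-0.75) + 0.26·(-1.75,1.6) = (-3.0228,-0.1390)
  v5: (1-0.26)·(0.14,-2.81) + 0.26·(0,-0.48) = (0.1036,-2.2042)
Shoelace sum Σ(x_i·y_{i+1} − x_{i+1}·y_i):
  i=1: 2.6394·4.1924 − 1.1262·1.0766 = +9.8530 (running +9.8530)
  i=2: 1.1262·1.8522 − -2.1338·4.1924 = +11.0317 (running +20.8846)
  i=3: -2.1338·-0.1390 − -3.0228·1.8522 = +5.8954 (running +26.7801)
  i=4: -3.0228·-2.2042 − 0.1036·-0.1390 = +6.6773 (running +33.4573)
  i=5: 0.1036·1.0766 − 2.6394·-2.2042 = +5.9293 (running +39.3866)
Area = |Σ|/2 = |39.3866|/2 = 19.6933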